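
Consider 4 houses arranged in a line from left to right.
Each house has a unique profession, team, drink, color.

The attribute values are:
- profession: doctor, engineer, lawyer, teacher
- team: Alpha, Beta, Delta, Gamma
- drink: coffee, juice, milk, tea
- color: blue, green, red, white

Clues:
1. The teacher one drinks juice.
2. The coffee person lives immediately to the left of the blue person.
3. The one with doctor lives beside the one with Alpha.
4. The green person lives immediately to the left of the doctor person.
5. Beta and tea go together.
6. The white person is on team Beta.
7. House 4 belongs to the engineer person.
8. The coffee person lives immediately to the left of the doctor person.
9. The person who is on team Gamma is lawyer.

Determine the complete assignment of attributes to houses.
Solution:

House | Profession | Team | Drink | Color
-----------------------------------------
  1   | lawyer | Gamma | coffee | green
  2   | doctor | Delta | milk | blue
  3   | teacher | Alpha | juice | red
  4   | engineer | Beta | tea | white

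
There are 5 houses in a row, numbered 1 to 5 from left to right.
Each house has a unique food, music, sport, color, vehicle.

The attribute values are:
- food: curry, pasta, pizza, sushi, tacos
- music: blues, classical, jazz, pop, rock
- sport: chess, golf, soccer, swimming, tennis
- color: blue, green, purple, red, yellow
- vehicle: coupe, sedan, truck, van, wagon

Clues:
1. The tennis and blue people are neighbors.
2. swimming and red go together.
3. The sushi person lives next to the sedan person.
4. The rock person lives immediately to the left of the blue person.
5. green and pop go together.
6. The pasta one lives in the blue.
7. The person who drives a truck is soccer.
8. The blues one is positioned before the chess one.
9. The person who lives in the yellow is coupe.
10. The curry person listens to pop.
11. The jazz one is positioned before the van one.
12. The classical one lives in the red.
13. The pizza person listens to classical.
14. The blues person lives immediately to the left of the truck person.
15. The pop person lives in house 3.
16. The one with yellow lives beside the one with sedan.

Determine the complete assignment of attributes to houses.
Solution:

House | Food | Music | Sport | Color | Vehicle
----------------------------------------------
  1   | sushi | rock | tennis | yellow | coupe
  2   | pasta | blues | golf | blue | sedan
  3   | curry | pop | soccer | green | truck
  4   | tacos | jazz | chess | purple | wagon
  5   | pizza | classical | swimming | red | van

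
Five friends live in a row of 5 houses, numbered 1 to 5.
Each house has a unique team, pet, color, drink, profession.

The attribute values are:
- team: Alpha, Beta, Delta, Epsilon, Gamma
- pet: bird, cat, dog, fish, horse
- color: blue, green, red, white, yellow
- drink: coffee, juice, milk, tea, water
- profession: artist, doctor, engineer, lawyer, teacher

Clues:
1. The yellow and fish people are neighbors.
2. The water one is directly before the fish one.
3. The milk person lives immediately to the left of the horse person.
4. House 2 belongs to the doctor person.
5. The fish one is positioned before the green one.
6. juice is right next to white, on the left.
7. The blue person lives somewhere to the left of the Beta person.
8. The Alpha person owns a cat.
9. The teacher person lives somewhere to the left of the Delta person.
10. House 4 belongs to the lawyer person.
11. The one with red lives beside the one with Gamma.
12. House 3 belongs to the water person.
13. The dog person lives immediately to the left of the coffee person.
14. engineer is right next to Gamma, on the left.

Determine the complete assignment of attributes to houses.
Solution:

House | Team | Pet | Color | Drink | Profession
-----------------------------------------------
  1   | Epsilon | dog | red | juice | engineer
  2   | Gamma | bird | white | coffee | doctor
  3   | Alpha | cat | yellow | water | teacher
  4   | Delta | fish | blue | milk | lawyer
  5   | Beta | horse | green | tea | artist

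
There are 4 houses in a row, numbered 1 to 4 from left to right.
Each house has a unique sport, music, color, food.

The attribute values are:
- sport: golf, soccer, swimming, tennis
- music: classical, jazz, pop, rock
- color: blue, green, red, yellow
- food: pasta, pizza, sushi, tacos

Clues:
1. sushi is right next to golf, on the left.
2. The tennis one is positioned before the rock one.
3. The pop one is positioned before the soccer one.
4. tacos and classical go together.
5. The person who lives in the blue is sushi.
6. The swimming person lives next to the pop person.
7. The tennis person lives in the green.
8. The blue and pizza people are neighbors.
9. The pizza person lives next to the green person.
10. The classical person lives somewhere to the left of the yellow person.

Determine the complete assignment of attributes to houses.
Solution:

House | Sport | Music | Color | Food
------------------------------------
  1   | swimming | jazz | blue | sushi
  2   | golf | pop | red | pizza
  3   | tennis | classical | green | tacos
  4   | soccer | rock | yellow | pasta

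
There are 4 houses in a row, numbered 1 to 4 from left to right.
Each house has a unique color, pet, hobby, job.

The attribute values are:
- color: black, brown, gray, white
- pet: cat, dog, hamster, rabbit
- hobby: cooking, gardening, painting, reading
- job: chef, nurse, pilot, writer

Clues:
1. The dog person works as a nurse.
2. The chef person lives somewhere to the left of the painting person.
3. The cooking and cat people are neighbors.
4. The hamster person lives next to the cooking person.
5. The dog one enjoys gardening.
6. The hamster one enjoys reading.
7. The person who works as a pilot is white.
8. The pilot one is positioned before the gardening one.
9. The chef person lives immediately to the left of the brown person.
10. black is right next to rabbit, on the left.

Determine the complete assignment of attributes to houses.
Solution:

House | Color | Pet | Hobby | Job
---------------------------------
  1   | black | hamster | reading | chef
  2   | brown | rabbit | cooking | writer
  3   | white | cat | painting | pilot
  4   | gray | dog | gardening | nurse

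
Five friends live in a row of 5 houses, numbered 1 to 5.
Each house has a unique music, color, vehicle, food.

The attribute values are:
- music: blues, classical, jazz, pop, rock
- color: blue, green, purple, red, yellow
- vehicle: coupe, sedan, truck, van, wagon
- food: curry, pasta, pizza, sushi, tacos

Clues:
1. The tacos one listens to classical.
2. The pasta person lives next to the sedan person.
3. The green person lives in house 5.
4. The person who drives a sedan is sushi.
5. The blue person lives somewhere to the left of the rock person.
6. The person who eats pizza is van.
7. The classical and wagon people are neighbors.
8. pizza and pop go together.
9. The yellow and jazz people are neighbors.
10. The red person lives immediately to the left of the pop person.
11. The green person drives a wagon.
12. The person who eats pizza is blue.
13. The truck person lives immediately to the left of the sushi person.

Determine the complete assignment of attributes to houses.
Solution:

House | Music | Color | Vehicle | Food
--------------------------------------
  1   | blues | yellow | truck | pasta
  2   | jazz | red | sedan | sushi
  3   | pop | blue | van | pizza
  4   | classical | purple | coupe | tacos
  5   | rock | green | wagon | curry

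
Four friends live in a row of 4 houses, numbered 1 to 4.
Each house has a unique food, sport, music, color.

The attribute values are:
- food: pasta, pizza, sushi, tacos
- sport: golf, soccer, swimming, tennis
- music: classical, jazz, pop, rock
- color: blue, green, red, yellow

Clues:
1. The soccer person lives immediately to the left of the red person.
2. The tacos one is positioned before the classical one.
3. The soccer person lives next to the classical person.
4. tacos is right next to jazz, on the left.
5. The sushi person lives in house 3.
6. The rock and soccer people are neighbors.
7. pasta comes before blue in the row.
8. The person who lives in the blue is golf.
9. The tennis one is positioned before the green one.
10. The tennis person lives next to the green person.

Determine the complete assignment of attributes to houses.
Solution:

House | Food | Sport | Music | Color
------------------------------------
  1   | tacos | tennis | rock | yellow
  2   | pasta | soccer | jazz | green
  3   | sushi | swimming | classical | red
  4   | pizza | golf | pop | blue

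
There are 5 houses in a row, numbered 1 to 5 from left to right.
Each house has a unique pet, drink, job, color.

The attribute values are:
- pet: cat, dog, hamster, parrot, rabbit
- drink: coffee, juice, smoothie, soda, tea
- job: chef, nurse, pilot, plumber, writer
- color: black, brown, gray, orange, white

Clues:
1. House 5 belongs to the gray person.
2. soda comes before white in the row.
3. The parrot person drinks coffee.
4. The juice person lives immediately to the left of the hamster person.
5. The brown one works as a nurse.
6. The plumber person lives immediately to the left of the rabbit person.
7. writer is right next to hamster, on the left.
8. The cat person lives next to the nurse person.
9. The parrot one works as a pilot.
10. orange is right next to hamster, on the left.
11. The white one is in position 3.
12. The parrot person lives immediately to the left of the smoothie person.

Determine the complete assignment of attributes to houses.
Solution:

House | Pet | Drink | Job | Color
---------------------------------
  1   | cat | juice | writer | orange
  2   | hamster | soda | nurse | brown
  3   | parrot | coffee | pilot | white
  4   | dog | smoothie | plumber | black
  5   | rabbit | tea | chef | gray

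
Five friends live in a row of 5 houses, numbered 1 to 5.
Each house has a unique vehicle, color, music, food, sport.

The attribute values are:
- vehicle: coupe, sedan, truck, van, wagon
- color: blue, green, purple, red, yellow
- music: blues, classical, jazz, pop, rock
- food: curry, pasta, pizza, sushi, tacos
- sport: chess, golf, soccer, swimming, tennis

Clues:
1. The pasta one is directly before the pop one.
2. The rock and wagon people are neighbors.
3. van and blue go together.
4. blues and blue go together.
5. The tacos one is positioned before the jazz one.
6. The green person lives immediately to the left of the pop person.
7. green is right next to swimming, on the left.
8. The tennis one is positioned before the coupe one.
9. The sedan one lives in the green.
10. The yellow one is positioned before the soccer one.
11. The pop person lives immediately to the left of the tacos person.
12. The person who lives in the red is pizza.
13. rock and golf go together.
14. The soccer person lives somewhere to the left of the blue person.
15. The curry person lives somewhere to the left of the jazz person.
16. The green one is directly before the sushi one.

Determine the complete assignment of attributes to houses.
Solution:

House | Vehicle | Color | Music | Food | Sport
----------------------------------------------
  1   | sedan | green | rock | pasta | golf
  2   | wagon | yellow | pop | sushi | swimming
  3   | truck | purple | classical | tacos | soccer
  4   | van | blue | blues | curry | tennis
  5   | coupe | red | jazz | pizza | chess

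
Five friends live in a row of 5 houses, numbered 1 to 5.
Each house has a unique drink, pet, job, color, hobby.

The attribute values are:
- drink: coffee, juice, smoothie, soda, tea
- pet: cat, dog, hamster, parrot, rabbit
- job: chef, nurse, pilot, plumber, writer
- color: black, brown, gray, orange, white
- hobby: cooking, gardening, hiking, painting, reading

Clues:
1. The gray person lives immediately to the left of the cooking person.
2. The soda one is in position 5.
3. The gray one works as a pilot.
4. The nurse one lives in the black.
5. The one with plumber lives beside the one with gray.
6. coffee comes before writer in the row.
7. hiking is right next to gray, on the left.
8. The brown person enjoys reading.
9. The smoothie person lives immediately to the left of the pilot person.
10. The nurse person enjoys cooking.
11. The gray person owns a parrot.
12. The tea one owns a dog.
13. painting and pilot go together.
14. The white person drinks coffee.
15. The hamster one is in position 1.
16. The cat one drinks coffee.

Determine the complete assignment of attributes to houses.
Solution:

House | Drink | Pet | Job | Color | Hobby
-----------------------------------------
  1   | smoothie | hamster | plumber | orange | hiking
  2   | juice | parrot | pilot | gray | painting
  3   | tea | dog | nurse | black | cooking
  4   | coffee | cat | chef | white | gardening
  5   | soda | rabbit | writer | brown | reading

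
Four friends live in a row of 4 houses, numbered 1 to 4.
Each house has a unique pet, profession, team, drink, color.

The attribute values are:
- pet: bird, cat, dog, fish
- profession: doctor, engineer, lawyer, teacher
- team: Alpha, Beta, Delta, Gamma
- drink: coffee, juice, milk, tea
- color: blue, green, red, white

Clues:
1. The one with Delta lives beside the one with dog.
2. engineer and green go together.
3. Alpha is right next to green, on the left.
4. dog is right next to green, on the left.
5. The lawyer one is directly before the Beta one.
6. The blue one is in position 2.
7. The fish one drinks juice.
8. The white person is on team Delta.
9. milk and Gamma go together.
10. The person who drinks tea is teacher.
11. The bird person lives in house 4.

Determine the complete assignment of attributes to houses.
Solution:

House | Pet | Profession | Team | Drink | Color
-----------------------------------------------
  1   | cat | teacher | Delta | tea | white
  2   | dog | lawyer | Alpha | coffee | blue
  3   | fish | engineer | Beta | juice | green
  4   | bird | doctor | Gamma | milk | red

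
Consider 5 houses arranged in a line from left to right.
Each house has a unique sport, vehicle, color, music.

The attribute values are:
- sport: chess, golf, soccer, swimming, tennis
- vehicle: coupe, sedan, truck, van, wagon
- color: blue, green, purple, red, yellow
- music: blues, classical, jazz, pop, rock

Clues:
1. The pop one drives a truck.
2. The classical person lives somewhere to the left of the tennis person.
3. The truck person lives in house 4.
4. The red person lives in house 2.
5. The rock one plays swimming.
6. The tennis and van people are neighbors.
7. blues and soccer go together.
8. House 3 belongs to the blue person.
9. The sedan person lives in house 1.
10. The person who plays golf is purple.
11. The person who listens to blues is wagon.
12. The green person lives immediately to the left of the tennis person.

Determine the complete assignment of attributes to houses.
Solution:

House | Sport | Vehicle | Color | Music
---------------------------------------
  1   | chess | sedan | green | classical
  2   | tennis | coupe | red | jazz
  3   | swimming | van | blue | rock
  4   | golf | truck | purple | pop
  5   | soccer | wagon | yellow | blues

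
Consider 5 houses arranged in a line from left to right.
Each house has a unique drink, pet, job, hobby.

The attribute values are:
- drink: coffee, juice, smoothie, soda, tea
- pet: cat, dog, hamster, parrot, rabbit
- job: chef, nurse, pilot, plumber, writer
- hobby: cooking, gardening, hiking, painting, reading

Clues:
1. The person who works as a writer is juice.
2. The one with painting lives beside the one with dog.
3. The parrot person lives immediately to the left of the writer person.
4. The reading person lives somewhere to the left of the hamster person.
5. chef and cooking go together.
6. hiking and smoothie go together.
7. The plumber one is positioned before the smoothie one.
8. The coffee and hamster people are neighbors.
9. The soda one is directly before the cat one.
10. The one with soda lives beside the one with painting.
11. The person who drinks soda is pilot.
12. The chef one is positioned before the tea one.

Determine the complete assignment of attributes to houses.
Solution:

House | Drink | Pet | Job | Hobby
---------------------------------
  1   | soda | parrot | pilot | reading
  2   | juice | cat | writer | painting
  3   | coffee | dog | chef | cooking
  4   | tea | hamster | plumber | gardening
  5   | smoothie | rabbit | nurse | hiking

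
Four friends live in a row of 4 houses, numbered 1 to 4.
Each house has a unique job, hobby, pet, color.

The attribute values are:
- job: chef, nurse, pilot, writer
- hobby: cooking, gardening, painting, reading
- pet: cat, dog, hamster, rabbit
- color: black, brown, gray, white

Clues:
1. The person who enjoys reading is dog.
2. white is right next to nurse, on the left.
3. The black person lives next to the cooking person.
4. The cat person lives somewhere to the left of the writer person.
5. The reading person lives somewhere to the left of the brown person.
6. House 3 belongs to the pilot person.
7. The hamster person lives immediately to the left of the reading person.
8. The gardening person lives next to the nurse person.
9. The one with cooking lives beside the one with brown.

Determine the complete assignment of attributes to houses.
Solution:

House | Job | Hobby | Pet | Color
---------------------------------
  1   | chef | gardening | hamster | white
  2   | nurse | reading | dog | black
  3   | pilot | cooking | cat | gray
  4   | writer | painting | rabbit | brown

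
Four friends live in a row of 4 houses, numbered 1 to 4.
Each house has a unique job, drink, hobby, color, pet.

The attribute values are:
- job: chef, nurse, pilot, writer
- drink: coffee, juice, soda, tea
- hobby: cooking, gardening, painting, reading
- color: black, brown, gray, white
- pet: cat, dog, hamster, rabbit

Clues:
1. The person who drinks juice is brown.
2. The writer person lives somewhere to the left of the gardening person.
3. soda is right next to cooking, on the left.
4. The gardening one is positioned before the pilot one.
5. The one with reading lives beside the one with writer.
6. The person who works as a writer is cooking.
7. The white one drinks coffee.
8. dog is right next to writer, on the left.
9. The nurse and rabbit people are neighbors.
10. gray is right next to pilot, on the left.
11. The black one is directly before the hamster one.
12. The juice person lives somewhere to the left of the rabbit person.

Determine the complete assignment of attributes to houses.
Solution:

House | Job | Drink | Hobby | Color | Pet
-----------------------------------------
  1   | chef | soda | reading | black | dog
  2   | writer | juice | cooking | brown | hamster
  3   | nurse | tea | gardening | gray | cat
  4   | pilot | coffee | painting | white | rabbit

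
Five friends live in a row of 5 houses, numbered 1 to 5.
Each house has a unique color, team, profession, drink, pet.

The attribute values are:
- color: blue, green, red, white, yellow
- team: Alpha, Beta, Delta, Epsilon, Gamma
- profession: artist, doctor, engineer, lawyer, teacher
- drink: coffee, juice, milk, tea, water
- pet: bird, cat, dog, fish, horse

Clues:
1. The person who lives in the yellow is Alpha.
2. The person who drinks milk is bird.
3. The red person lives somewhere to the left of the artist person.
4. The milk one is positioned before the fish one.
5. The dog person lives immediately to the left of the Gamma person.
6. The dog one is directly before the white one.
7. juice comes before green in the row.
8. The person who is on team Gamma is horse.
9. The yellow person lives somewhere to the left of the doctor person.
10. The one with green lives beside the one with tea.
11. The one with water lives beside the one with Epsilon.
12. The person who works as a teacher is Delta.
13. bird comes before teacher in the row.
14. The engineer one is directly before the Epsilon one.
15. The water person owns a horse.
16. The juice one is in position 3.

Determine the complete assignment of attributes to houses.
Solution:

House | Color | Team | Profession | Drink | Pet
-----------------------------------------------
  1   | yellow | Alpha | lawyer | coffee | dog
  2   | white | Gamma | engineer | water | horse
  3   | red | Epsilon | doctor | juice | cat
  4   | green | Beta | artist | milk | bird
  5   | blue | Delta | teacher | tea | fish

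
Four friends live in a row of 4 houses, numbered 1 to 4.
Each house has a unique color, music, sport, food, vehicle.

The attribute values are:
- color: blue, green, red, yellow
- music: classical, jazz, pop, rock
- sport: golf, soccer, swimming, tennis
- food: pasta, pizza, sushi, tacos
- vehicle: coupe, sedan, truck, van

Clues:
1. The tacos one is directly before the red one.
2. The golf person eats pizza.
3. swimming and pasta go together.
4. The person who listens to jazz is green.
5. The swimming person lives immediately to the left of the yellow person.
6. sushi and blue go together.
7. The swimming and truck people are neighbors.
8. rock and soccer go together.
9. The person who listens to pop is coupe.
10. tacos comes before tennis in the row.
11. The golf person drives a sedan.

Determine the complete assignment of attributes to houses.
Solution:

House | Color | Music | Sport | Food | Vehicle
----------------------------------------------
  1   | green | jazz | swimming | pasta | van
  2   | yellow | rock | soccer | tacos | truck
  3   | red | classical | golf | pizza | sedan
  4   | blue | pop | tennis | sushi | coupe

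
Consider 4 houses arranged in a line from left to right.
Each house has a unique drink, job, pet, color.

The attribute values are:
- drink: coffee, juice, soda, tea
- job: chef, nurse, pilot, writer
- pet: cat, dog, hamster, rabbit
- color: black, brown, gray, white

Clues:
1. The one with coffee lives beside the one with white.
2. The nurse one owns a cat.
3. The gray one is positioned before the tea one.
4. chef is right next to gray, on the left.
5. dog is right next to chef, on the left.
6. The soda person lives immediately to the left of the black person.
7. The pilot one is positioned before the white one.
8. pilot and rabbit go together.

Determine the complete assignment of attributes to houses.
Solution:

House | Drink | Job | Pet | Color
---------------------------------
  1   | soda | writer | dog | brown
  2   | juice | chef | hamster | black
  3   | coffee | pilot | rabbit | gray
  4   | tea | nurse | cat | white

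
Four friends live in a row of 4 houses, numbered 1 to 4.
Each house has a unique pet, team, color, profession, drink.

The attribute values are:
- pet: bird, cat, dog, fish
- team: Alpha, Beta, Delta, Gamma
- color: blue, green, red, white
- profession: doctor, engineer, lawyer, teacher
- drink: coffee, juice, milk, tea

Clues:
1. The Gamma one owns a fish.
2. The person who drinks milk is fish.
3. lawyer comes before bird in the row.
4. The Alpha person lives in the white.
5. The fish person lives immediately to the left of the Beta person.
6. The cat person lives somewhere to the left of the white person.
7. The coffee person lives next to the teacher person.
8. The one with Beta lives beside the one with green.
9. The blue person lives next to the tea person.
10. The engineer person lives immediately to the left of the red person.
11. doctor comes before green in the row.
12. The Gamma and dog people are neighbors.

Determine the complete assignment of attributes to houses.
Solution:

House | Pet | Team | Color | Profession | Drink
-----------------------------------------------
  1   | fish | Gamma | blue | engineer | milk
  2   | dog | Beta | red | doctor | tea
  3   | cat | Delta | green | lawyer | coffee
  4   | bird | Alpha | white | teacher | juice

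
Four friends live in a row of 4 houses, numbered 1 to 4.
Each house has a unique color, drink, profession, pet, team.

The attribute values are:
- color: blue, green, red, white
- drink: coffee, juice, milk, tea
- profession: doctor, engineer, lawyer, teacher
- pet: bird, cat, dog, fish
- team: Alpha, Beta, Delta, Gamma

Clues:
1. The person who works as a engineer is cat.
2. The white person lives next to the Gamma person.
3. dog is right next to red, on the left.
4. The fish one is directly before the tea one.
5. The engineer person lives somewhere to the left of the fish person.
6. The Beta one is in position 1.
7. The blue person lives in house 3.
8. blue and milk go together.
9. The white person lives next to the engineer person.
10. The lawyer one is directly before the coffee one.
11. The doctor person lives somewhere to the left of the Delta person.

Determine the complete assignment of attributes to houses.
Solution:

House | Color | Drink | Profession | Pet | Team
-----------------------------------------------
  1   | white | juice | lawyer | dog | Beta
  2   | red | coffee | engineer | cat | Gamma
  3   | blue | milk | doctor | fish | Alpha
  4   | green | tea | teacher | bird | Delta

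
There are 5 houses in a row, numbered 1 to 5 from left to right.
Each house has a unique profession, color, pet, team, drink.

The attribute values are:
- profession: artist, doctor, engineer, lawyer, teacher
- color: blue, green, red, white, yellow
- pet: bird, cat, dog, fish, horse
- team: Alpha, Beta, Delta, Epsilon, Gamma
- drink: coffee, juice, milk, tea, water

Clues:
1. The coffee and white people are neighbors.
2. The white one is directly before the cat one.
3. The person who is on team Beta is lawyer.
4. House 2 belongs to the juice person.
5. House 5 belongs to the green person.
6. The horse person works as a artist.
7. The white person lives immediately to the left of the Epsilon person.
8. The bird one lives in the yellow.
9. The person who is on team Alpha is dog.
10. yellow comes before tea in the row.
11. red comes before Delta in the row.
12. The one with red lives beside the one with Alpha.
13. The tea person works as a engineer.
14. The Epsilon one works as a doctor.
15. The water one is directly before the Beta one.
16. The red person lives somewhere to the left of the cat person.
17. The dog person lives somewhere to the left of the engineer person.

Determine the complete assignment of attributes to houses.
Solution:

House | Profession | Color | Pet | Team | Drink
-----------------------------------------------
  1   | artist | red | horse | Gamma | coffee
  2   | teacher | white | dog | Alpha | juice
  3   | doctor | blue | cat | Epsilon | water
  4   | lawyer | yellow | bird | Beta | milk
  5   | engineer | green | fish | Delta | tea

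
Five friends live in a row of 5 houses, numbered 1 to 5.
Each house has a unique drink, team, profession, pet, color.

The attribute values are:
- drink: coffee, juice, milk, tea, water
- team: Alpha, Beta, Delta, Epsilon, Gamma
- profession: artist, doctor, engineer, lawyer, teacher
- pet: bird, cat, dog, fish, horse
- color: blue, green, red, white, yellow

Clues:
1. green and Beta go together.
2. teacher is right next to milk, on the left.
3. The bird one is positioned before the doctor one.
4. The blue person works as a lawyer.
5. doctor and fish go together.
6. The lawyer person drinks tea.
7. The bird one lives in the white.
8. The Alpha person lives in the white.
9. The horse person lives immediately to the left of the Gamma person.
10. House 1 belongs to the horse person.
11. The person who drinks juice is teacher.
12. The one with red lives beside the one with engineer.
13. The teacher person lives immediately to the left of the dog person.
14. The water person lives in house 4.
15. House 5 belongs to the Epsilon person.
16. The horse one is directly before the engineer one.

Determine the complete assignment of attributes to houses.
Solution:

House | Drink | Team | Profession | Pet | Color
-----------------------------------------------
  1   | juice | Delta | teacher | horse | red
  2   | milk | Gamma | engineer | dog | yellow
  3   | coffee | Alpha | artist | bird | white
  4   | water | Beta | doctor | fish | green
  5   | tea | Epsilon | lawyer | cat | blue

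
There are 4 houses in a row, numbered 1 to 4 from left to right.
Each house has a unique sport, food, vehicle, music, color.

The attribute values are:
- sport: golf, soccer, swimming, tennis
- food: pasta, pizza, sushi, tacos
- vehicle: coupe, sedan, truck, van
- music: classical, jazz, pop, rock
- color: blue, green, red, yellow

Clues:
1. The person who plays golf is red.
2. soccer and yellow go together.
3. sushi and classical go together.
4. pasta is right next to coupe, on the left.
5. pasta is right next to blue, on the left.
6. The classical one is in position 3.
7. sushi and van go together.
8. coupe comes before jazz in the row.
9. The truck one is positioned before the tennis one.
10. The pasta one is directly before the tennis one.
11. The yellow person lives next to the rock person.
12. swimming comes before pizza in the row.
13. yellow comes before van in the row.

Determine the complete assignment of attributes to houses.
Solution:

House | Sport | Food | Vehicle | Music | Color
----------------------------------------------
  1   | soccer | pasta | truck | pop | yellow
  2   | tennis | tacos | coupe | rock | blue
  3   | swimming | sushi | van | classical | green
  4   | golf | pizza | sedan | jazz | red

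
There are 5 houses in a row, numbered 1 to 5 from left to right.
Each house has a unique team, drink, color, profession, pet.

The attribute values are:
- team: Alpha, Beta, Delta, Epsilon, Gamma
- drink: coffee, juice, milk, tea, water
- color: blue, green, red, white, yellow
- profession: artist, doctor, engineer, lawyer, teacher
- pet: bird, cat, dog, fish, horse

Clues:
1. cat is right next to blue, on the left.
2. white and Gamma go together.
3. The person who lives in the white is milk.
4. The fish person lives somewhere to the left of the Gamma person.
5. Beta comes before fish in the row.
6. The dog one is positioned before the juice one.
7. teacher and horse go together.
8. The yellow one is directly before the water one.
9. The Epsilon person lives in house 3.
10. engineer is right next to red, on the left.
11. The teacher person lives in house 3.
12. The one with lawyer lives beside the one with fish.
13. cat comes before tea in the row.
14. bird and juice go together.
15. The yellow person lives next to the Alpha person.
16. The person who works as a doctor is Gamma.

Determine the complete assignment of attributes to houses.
Solution:

House | Team | Drink | Color | Profession | Pet
-----------------------------------------------
  1   | Beta | coffee | yellow | lawyer | cat
  2   | Alpha | water | blue | engineer | fish
  3   | Epsilon | tea | red | teacher | horse
  4   | Gamma | milk | white | doctor | dog
  5   | Delta | juice | green | artist | bird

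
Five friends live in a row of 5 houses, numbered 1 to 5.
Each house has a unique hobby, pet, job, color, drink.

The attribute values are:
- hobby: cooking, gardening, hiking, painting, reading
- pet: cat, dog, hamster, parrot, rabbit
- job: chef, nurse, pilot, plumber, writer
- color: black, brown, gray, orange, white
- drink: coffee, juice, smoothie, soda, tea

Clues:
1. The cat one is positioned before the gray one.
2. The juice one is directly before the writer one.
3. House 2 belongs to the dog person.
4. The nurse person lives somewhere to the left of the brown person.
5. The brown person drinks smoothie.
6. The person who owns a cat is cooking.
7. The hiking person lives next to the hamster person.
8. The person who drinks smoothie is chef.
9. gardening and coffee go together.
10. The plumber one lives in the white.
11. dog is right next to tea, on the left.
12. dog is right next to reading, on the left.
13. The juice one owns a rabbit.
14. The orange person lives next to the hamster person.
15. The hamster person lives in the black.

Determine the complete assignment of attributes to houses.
Solution:

House | Hobby | Pet | Job | Color | Drink
-----------------------------------------
  1   | painting | rabbit | plumber | white | juice
  2   | hiking | dog | writer | orange | soda
  3   | reading | hamster | nurse | black | tea
  4   | cooking | cat | chef | brown | smoothie
  5   | gardening | parrot | pilot | gray | coffee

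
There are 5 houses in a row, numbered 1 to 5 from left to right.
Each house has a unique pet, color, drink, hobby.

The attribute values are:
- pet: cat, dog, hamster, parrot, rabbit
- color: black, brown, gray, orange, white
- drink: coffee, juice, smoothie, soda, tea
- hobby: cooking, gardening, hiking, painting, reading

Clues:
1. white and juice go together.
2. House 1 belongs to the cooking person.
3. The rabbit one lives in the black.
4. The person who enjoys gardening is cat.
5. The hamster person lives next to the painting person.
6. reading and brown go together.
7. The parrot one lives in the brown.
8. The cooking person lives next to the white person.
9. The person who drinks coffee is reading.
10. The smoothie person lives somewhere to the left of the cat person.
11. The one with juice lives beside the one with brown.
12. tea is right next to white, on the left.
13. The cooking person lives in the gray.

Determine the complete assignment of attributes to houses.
Solution:

House | Pet | Color | Drink | Hobby
-----------------------------------
  1   | hamster | gray | tea | cooking
  2   | dog | white | juice | painting
  3   | parrot | brown | coffee | reading
  4   | rabbit | black | smoothie | hiking
  5   | cat | orange | soda | gardening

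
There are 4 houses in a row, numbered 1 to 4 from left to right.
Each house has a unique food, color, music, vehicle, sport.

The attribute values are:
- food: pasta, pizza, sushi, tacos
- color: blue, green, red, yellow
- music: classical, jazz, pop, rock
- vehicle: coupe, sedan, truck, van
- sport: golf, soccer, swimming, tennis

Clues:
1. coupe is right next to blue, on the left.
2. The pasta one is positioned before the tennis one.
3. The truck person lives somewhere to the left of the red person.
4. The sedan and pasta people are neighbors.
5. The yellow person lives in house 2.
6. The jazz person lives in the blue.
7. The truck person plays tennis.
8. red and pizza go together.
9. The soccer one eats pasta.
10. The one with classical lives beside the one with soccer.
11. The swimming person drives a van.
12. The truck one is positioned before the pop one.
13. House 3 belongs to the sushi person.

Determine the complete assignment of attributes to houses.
Solution:

House | Food | Color | Music | Vehicle | Sport
----------------------------------------------
  1   | tacos | green | classical | sedan | golf
  2   | pasta | yellow | rock | coupe | soccer
  3   | sushi | blue | jazz | truck | tennis
  4   | pizza | red | pop | van | swimming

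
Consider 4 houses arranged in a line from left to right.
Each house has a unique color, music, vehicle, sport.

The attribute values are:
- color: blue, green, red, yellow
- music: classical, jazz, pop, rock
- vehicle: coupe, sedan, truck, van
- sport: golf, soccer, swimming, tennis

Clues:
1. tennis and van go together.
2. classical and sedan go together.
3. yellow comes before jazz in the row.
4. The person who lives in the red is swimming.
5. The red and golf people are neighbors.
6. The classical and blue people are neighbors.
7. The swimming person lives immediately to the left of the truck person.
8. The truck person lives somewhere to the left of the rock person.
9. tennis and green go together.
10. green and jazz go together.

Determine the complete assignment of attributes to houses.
Solution:

House | Color | Music | Vehicle | Sport
---------------------------------------
  1   | red | classical | sedan | swimming
  2   | blue | pop | truck | golf
  3   | yellow | rock | coupe | soccer
  4   | green | jazz | van | tennis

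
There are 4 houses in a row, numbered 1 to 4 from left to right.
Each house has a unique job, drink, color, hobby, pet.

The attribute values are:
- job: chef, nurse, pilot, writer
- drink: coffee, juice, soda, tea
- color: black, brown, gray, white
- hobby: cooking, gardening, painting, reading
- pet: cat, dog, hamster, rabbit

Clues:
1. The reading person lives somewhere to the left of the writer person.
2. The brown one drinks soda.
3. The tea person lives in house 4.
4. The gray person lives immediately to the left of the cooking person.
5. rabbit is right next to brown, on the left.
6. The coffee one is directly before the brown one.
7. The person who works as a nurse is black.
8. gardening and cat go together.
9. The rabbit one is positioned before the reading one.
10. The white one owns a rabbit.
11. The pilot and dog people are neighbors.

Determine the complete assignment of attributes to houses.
Solution:

House | Job | Drink | Color | Hobby | Pet
-----------------------------------------
  1   | pilot | coffee | white | painting | rabbit
  2   | chef | soda | brown | reading | dog
  3   | writer | juice | gray | gardening | cat
  4   | nurse | tea | black | cooking | hamster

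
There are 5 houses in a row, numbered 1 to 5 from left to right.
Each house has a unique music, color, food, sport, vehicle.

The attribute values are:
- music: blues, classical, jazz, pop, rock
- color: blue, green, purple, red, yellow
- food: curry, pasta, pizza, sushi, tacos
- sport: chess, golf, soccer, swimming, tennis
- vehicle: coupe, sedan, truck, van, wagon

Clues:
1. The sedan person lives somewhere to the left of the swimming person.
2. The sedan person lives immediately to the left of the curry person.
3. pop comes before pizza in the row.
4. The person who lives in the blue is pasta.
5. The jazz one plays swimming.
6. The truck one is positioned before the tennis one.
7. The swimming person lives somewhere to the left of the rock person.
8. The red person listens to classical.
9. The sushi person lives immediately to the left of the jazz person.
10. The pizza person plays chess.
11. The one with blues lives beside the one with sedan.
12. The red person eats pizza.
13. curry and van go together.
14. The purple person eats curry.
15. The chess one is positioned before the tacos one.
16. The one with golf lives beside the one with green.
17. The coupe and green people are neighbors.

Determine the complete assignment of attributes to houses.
Solution:

House | Music | Color | Food | Sport | Vehicle
----------------------------------------------
  1   | blues | blue | pasta | golf | coupe
  2   | pop | green | sushi | soccer | sedan
  3   | jazz | purple | curry | swimming | van
  4   | classical | red | pizza | chess | truck
  5   | rock | yellow | tacos | tennis | wagon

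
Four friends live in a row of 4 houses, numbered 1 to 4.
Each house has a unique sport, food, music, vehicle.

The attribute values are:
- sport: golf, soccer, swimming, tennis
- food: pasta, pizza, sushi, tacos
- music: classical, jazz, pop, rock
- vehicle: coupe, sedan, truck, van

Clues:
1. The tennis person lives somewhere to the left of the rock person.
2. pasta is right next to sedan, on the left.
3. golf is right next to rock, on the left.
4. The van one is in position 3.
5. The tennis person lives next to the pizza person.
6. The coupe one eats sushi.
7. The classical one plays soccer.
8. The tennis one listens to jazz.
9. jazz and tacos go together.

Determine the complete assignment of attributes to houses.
Solution:

House | Sport | Food | Music | Vehicle
--------------------------------------
  1   | soccer | pasta | classical | truck
  2   | tennis | tacos | jazz | sedan
  3   | golf | pizza | pop | van
  4   | swimming | sushi | rock | coupe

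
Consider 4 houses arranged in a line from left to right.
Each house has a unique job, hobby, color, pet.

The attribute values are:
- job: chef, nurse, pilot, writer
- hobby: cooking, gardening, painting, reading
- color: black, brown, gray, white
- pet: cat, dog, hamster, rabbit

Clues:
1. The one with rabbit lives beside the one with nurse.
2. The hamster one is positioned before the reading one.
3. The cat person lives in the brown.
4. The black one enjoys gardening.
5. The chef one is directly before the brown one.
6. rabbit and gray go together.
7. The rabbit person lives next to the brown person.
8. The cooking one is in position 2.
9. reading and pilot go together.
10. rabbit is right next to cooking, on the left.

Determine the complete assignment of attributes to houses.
Solution:

House | Job | Hobby | Color | Pet
---------------------------------
  1   | chef | painting | gray | rabbit
  2   | nurse | cooking | brown | cat
  3   | writer | gardening | black | hamster
  4   | pilot | reading | white | dog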